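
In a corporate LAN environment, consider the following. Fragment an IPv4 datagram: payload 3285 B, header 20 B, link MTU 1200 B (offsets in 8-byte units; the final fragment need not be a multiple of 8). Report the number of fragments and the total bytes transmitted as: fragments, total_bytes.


Max data per non-final fragment = floor((MTU - header)/8)*8 = floor((1200 - 20)/8)*8 = floor(1180/8)*8 = 1176 B
Final fragment needs no 8-byte alignment: it can carry up to MTU - header = 1180 B
Non-final fragments needed = ceil((payload - 1180) / 1176) = ceil(2105/1176) = ceil(1.7900) = 2
Number of fragments = 2 + 1 = 3
Fragment sizes (data): 2 * 1176 B + 933 B (last, 933 <= 1180 OK)
Total bytes sent = payload + n_frags * header = 3285 + 3*20 = 3285 + 60 = 3345 B

3, 3345


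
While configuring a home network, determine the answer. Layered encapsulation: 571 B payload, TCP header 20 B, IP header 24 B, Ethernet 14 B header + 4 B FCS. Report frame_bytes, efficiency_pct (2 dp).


TCP segment = 571 + 20 = 591 B
IP packet = 591 + 24 = 615 B
Ethernet frame = 615 + 14 + 4 = 633 B
Efficiency = app / frame = 571 / 633 = 0.902054 = 90.2054% -> 90.21% (2 dp)

633, 90.21


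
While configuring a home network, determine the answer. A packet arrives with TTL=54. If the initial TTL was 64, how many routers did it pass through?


Given: initial TTL = 64, received TTL = 54
Hops = initial TTL - received TTL
Hops = 64 - 54 = 10

10


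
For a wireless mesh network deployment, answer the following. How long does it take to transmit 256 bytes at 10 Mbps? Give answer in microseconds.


Given: packet = 256 bytes, bandwidth = 10 Mbps
Packet in bits = 256 * 8 = 2048 bits
Bandwidth = 10 * 10^6 = 10000000 bps
Time = 2048 / 10000000 seconds
Time in us = 2048 * 10^6 / 10000000 = 204.8

204.8


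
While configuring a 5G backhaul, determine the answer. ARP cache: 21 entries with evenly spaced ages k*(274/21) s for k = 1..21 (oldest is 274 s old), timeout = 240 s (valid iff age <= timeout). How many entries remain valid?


Ages are k * 274/21 s for k = 1..21 (spacing = 13.0476 s).
Entry k is valid iff k * 274/21 <= 240 iff k <= 21 * 240 / 274 = 18.3942
n_valid = floor(18.3942) = 18
(n_stale = 21 - 18 = 3)

18


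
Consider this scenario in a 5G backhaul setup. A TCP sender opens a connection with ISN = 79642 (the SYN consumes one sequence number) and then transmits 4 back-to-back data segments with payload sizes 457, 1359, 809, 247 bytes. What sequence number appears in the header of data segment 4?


The SYN occupies sequence number ISN = 79642, so the first data byte is ISN + 1 = 79643.
SEQ of data segment i = (ISN + 1) + sum of payload sizes of segments 1..i-1.
Segment 1: SEQ = 79643, payload = 457 bytes
Segment 2: SEQ = 80100, payload = 1359 bytes
Segment 3: SEQ = 81459, payload = 809 bytes
Segment 4: SEQ = 82268, payload = 247 bytes
SEQ of segment 4 = 79643 + 457 + 1359 + 809 = 82268

82268


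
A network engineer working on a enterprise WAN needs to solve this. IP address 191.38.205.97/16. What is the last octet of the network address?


Given: IP = 191.38.205.97, prefix = /16
Subnet mask = 255.255.0.0
Last octet of IP: 97
Last octet of mask: 0
Network last octet = 97 AND 0 = 0

0


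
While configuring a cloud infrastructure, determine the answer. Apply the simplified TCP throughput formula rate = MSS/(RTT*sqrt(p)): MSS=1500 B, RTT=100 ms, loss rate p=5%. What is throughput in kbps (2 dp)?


Given: MSS = 1500 bytes, RTT = 100 ms, loss = 5%
RTT in seconds = 100 / 1000 = 0.1
Loss rate = 5% = 0.05
sqrt(loss) = sqrt(0.05) = 0.223606797750
Throughput (bytes/s) = 1500 / (0.1 * 0.223606797750) = 67082.0393
Throughput (kbps) = 67082.0393 * 8 / 1000 = 536.656315 -> 536.66 kbps (2 dp)

536.66


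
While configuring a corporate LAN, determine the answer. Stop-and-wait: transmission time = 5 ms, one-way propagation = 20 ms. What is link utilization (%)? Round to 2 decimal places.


Given: Ttrans = 5 ms, Tprop = 20 ms
RTT = 2 * Tprop = 2 * 20 = 40 ms
U = Ttrans / (Ttrans + RTT)
U = 5 / (5 + 40)
U = 5 / 45 = 0.111111
U% = 11.11%

11.11


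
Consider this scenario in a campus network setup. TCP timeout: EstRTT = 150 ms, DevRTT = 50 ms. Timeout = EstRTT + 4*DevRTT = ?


Given: EstRTT = 150 ms, DevRTT = 50 ms
Timeout = EstRTT + 4 * DevRTT
4 * DevRTT = 4 * 50 = 200
Timeout = 150 + 200 = 350 ms

350


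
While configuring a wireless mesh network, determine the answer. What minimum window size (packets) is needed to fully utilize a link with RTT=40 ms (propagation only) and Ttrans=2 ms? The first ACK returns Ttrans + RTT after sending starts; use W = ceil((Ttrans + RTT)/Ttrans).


Given: Ttrans = 2 ms, RTT = 40 ms (= 2 * Tprop, Tprop = 20 ms)
Time until first ACK returns = Ttrans + RTT = 2 + 40 = 42 ms
Need W * Ttrans >= Ttrans + RTT  ->  W >= (Ttrans + RTT) / Ttrans
(Ttrans + RTT) / Ttrans = 42 / 2 = 21
W_min = ceil(21) = 21

21


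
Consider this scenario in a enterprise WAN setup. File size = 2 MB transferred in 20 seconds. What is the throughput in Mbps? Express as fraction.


Given: file = 2 MB, time = 20 s
File in Mb = 2 * 8 = 16 Mb
Throughput = 16 / 20 Mbps
Throughput = 4/5 Mbps

4/5


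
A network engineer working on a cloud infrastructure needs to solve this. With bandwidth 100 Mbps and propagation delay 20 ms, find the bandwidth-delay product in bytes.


Given: bandwidth = 100 Mbps, delay = 20 ms
BDP in bits = 100 * 10^6 * 20 / 1000
BDP in bits = 2000000
BDP in bytes = 2000000 / 8 = 250000

250000


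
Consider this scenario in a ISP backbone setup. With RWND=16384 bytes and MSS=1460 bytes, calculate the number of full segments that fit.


Given: RWND = 16384 bytes, MSS = 1460 bytes
Full segments = floor(RWND / MSS)
Full segments = floor(16384 / 1460)
Full segments = floor(11.2219) = 11

11


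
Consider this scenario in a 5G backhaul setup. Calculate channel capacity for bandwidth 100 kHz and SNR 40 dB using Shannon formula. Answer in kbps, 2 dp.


Given: B = 100 kHz, SNR = 40 dB
SNR linear = 10^(40/10) = 10000
1 + SNR = 10001
log2(10001) = 13.2878566418
C = 100 * 1000 * 13.2878566418 = 1328785.6642 bps
C = 1328.785664 kbps -> 1328.79 kbps (2 dp)

1328.79


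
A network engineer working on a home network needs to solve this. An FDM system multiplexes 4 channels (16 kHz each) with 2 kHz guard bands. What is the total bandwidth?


Given: 4 channels, 16 kHz each, guard = 2 kHz
Channel bandwidth = 4 * 16 = 64 kHz
Guard bands = 3 gaps * 2 kHz = 6 kHz
Total = 64 + 6 = 70 kHz

70


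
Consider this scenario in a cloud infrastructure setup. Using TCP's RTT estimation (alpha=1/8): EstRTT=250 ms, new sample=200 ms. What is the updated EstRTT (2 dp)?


Given: EstRTT = 250 ms, SampleRTT = 200 ms, alpha = 1/8
New EstRTT = (1 - alpha) * EstRTT + alpha * SampleRTT
(7/8) * 250 = 218.75
(1/8) * 200 = 25
New EstRTT = 218.75 + 25 = 243.75 ms -> 243.75 ms (2 dp)

243.75


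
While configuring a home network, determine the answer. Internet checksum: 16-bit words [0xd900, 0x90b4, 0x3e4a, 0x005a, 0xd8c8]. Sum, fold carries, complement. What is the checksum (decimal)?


Given words: [0xd900, 0x90b4, 0x3e4a, 0x005a, 0xd8c8]
Step 1: Sum all words
Raw sum = 55552 + 37044 + 15946 + 90 + 55496 = 164128
Step 2: Fold carry: (33056 + 2) = 33058
One's complement = ~33058 & 0xFFFF = 32477

32477


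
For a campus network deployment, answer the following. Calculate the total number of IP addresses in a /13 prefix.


Given: CIDR prefix /13
Host bits = 32 - 13 = 19
Total addresses = 2^19 = 524288

524288


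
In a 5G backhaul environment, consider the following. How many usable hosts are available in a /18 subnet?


Given: subnet mask /18
Host bits = 32 - 18 = 14
Total addresses = 2^14 = 16384
Usable hosts = 16384 - 2 (network + broadcast) = 16382

16382


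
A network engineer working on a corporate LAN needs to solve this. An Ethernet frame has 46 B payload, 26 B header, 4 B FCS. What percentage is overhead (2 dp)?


Given: payload = 46 B, header = 26 B, trailer = 4 B
Overhead bytes = header + trailer = 26 + 4 = 30
Total frame = payload + overhead = 46 + 30 = 76
Overhead % = 30 / 76 * 100 = 39.4737% -> 39.47% (2 dp)

39.47


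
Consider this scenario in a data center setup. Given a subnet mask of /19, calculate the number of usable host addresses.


Given: subnet mask /19
Host bits = 32 - 19 = 13
Total addresses = 2^13 = 8192
Usable hosts = 8192 - 2 (network + broadcast) = 8190

8190


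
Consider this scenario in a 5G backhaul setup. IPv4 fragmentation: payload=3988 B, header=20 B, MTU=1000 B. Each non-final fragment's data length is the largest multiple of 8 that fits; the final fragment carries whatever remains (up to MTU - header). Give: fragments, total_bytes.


Max data per non-final fragment = floor((MTU - header)/8)*8 = floor((1000 - 20)/8)*8 = floor(980/8)*8 = 976 B
Final fragment needs no 8-byte alignment: it can carry up to MTU - header = 980 B
Non-final fragments needed = ceil((payload - 980) / 976) = ceil(3008/976) = ceil(3.0820) = 4
Number of fragments = 4 + 1 = 5
Fragment sizes (data): 4 * 976 B + 84 B (last, 84 <= 980 OK)
Total bytes sent = payload + n_frags * header = 3988 + 5*20 = 3988 + 100 = 4088 B

5, 4088


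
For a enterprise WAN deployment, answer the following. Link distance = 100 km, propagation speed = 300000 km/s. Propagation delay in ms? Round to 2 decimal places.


Given: distance = 100 km, speed = 300000 km/s
Delay = distance / speed = 100 / 300000 seconds
Delay in ms = 100 * 1000 / 300000
Delay = 0.3333 ms
Rounded to 2 dp = 0.33 ms

0.33


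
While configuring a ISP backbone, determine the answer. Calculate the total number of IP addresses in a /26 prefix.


Given: CIDR prefix /26
Host bits = 32 - 26 = 6
Total addresses = 2^6 = 64

64


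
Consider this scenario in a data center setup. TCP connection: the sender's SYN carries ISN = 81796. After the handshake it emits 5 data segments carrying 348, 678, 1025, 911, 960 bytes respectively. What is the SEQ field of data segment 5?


The SYN occupies sequence number ISN = 81796, so the first data byte is ISN + 1 = 81797.
SEQ of data segment i = (ISN + 1) + sum of payload sizes of segments 1..i-1.
Segment 1: SEQ = 81797, payload = 348 bytes
Segment 2: SEQ = 82145, payload = 678 bytes
Segment 3: SEQ = 82823, payload = 1025 bytes
Segment 4: SEQ = 83848, payload = 911 bytes
Segment 5: SEQ = 84759, payload = 960 bytes
SEQ of segment 5 = 81797 + 348 + 678 + 1025 + 911 = 84759

84759


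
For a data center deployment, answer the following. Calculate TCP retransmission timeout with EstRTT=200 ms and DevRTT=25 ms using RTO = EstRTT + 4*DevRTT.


Given: EstRTT = 200 ms, DevRTT = 25 ms
Timeout = EstRTT + 4 * DevRTT
4 * DevRTT = 4 * 25 = 100
Timeout = 200 + 100 = 300 ms

300


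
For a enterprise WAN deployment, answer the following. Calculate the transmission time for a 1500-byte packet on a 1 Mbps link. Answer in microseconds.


Given: packet = 1500 bytes, bandwidth = 1 Mbps
Packet in bits = 1500 * 8 = 12000 bits
Bandwidth = 1 * 10^6 = 1000000 bps
Time = 12000 / 1000000 seconds
Time in us = 12000 * 10^6 / 1000000 = 12000

12000


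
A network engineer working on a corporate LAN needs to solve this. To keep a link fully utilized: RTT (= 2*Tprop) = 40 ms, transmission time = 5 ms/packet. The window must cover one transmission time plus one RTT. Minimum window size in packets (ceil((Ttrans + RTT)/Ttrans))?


Given: Ttrans = 5 ms, RTT = 40 ms (= 2 * Tprop, Tprop = 20 ms)
Time until first ACK returns = Ttrans + RTT = 5 + 40 = 45 ms
Need W * Ttrans >= Ttrans + RTT  ->  W >= (Ttrans + RTT) / Ttrans
(Ttrans + RTT) / Ttrans = 45 / 5 = 9
W_min = ceil(9) = 9

9


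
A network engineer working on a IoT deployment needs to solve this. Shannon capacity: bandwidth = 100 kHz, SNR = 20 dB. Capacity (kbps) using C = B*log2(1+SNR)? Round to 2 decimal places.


Given: B = 100 kHz, SNR = 20 dB
SNR linear = 10^(20/10) = 100
1 + SNR = 101
log2(101) = 6.6582114828
C = 100 * 1000 * 6.6582114828 = 665821.1483 bps
C = 665.821148 kbps -> 665.82 kbps (2 dp)

665.82


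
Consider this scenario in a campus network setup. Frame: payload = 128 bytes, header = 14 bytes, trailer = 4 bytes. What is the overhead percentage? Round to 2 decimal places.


Given: payload = 128 B, header = 14 B, trailer = 4 B
Overhead bytes = header + trailer = 14 + 4 = 18
Total frame = payload + overhead = 128 + 18 = 146
Overhead % = 18 / 146 * 100 = 12.3288% -> 12.33% (2 dp)

12.33


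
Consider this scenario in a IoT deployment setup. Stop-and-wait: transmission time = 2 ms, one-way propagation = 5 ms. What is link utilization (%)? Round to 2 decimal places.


Given: Ttrans = 2 ms, Tprop = 5 ms
RTT = 2 * Tprop = 2 * 5 = 10 ms
U = Ttrans / (Ttrans + RTT)
U = 2 / (2 + 10)
U = 2 / 12 = 0.166667
U% = 16.67%

16.67


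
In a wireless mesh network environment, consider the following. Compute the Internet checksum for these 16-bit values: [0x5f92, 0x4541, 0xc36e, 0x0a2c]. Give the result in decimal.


Given words: [0x5f92, 0x4541, 0xc36e, 0x0a2c]
Step 1: Sum all words
Raw sum = 24466 + 17729 + 50030 + 2604 = 94829
Step 2: Fold carry: (29293 + 1) = 29294
One's complement = ~29294 & 0xFFFF = 36241

36241


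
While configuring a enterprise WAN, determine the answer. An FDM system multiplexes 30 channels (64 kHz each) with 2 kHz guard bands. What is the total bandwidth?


Given: 30 channels, 64 kHz each, guard = 2 kHz
Channel bandwidth = 30 * 64 = 1920 kHz
Guard bands = 29 gaps * 2 kHz = 58 kHz
Total = 1920 + 58 = 1978 kHz

1978


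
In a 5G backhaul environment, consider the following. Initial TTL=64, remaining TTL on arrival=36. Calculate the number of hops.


Given: initial TTL = 64, received TTL = 36
Hops = initial TTL - received TTL
Hops = 64 - 36 = 28

28


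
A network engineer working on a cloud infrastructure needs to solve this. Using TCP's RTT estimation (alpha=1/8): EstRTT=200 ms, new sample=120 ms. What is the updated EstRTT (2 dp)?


Given: EstRTT = 200 ms, SampleRTT = 120 ms, alpha = 1/8
New EstRTT = (1 - alpha) * EstRTT + alpha * SampleRTT
(7/8) * 200 = 175
(1/8) * 120 = 15
New EstRTT = 175 + 15 = 190 ms -> 190.00 ms (2 dp)

190.00


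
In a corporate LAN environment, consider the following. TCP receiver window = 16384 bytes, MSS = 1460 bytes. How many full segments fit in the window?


Given: RWND = 16384 bytes, MSS = 1460 bytes
Full segments = floor(RWND / MSS)
Full segments = floor(16384 / 1460)
Full segments = floor(11.2219) = 11

11


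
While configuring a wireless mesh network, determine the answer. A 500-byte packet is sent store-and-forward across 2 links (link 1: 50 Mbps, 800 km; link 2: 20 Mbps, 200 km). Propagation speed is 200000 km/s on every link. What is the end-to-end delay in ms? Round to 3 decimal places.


Packet = 500 bytes = 4000 bits. Store-and-forward: sum (t_trans + t_prop) per link.
Link 1: t_trans = 4000/(50*10^6) s = 0.0800 ms; t_prop = 800/200000 s = 4.0000 ms; subtotal = 4.0800 ms
Link 2: t_trans = 4000/(20*10^6) s = 0.2000 ms; t_prop = 200/200000 s = 1.0000 ms; subtotal = 1.2000 ms
End-to-end = 4.0800 + 1.2000 = 5.2800 ms -> 5.280 ms (3 dp)

5.280


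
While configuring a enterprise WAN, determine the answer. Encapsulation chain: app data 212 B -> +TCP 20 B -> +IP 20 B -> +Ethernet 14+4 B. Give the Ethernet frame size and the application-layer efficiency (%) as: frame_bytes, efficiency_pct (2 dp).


TCP segment = 212 + 20 = 232 B
IP packet = 232 + 20 = 252 B
Ethernet frame = 252 + 14 + 4 = 270 B
Efficiency = app / frame = 212 / 270 = 0.785185 = 78.5185% -> 78.52% (2 dp)

270, 78.52


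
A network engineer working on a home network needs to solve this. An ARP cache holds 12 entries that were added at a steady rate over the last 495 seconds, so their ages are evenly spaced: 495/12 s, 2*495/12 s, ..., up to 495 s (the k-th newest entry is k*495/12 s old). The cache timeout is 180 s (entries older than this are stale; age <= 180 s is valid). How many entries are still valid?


Ages are k * 495/12 s for k = 1..12 (spacing = 41.2500 s).
Entry k is valid iff k * 495/12 <= 180 iff k <= 12 * 180 / 495 = 4.3636
n_valid = floor(4.3636) = 4
(n_stale = 12 - 4 = 8)

4


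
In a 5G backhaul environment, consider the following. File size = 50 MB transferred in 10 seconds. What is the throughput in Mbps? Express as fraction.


Given: file = 50 MB, time = 10 s
File in Mb = 50 * 8 = 400 Mb
Throughput = 400 / 10 Mbps
Throughput = 40 Mbps

40


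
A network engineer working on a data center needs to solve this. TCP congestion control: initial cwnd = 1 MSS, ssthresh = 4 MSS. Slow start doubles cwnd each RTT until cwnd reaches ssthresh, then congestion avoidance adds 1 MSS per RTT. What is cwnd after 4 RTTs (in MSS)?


RTT 0: cwnd = 1 MSS (initial)
RTT 1: cwnd = 2 MSS (slow start, doubled)
RTT 2: cwnd = 4 MSS (slow start, doubled)
RTT 3: cwnd = 5 MSS (congestion avoidance, +1)
RTT 4: cwnd = 6 MSS (congestion avoidance, +1)

6


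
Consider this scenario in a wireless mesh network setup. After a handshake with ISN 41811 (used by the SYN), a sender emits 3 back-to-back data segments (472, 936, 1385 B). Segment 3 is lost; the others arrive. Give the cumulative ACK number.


SYN uses sequence number 41811; first data byte = ISN + 1 = 41812.
Segment 1: SEQ = 41812, len = 472 B, covers [41812, 42283]
Segment 2: SEQ = 42284, len = 936 B, covers [42284, 43219]
Segment 3: SEQ = 43220, len = 1385 B, covers [43220, 44604] [LOST]
In-order data received: bytes [41812, 43219] (segments 1..2).
Segment 3 missing -> gap begins at byte 43220.
Cumulative ACK = next expected in-order byte = 41812 + 472 + 936 = 43220

43220


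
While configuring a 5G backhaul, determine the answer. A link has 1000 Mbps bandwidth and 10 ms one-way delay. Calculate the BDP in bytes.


Given: bandwidth = 1000 Mbps, delay = 10 ms
BDP in bits = 1000 * 10^6 * 10 / 1000
BDP in bits = 10000000
BDP in bytes = 10000000 / 8 = 1250000

1250000


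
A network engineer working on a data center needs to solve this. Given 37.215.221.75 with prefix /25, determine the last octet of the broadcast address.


Given: IP = 37.215.221.75, prefix = /25
Host bits = 32 - 25 = 7
Network last octet = 75 AND mask = 0
Host part size = 2^7 - 1 = 127
Broadcast last octet = 0 OR 127 = 127

127


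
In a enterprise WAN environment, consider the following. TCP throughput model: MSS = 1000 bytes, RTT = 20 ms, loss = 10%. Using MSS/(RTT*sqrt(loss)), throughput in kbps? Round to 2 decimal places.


Given: MSS = 1000 bytes, RTT = 20 ms, loss = 10%
RTT in seconds = 20 / 1000 = 0.02
Loss rate = 10% = 0.1
sqrt(loss) = sqrt(0.1) = 0.316227766017
Throughput (bytes/s) = 1000 / (0.02 * 0.316227766017) = 158113.8830
Throughput (kbps) = 158113.8830 * 8 / 1000 = 1264.911064 -> 1264.91 kbps (2 dp)

1264.91


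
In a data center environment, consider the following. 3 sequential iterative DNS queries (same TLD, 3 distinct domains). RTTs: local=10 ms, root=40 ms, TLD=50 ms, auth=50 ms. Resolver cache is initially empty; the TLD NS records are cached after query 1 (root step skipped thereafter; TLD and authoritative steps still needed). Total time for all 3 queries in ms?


Lookup 1 (cold cache): local + root + TLD + auth = 10 + 40 + 50 + 50 = 150 ms
Lookups 2..3 (TLD NS cached -> skip root; new domain -> still ask TLD and auth): local + TLD + auth = 10 + 50 + 50 = 110 ms each
Remaining 2 lookups: 2 * 110 = 220 ms
Total = 150 + 220 = 370 ms

370


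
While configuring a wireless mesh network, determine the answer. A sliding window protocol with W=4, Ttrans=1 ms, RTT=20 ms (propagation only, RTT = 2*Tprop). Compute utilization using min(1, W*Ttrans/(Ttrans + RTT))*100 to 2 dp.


Given: W = 4, Ttrans = 1 ms, RTT = 20 ms (= 2 * Tprop, Tprop = 10 ms)
Cycle time = Ttrans + RTT = 1 + 20 = 21 ms (first packet sent until its ACK returns)
W * Ttrans = 4 * 1 = 4 ms of sending per cycle
W * Ttrans / (Ttrans + RTT) = 4 / 21 = 0.190476
U = min(1, 0.190476) = 0.190476
U% = 19.05%

19.05


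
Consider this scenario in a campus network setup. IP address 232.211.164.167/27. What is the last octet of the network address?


Given: IP = 232.211.164.167, prefix = /27
Subnet mask = 255.255.255.224
Last octet of IP: 167
Last octet of mask: 224
Network last octet = 167 AND 224 = 160

160


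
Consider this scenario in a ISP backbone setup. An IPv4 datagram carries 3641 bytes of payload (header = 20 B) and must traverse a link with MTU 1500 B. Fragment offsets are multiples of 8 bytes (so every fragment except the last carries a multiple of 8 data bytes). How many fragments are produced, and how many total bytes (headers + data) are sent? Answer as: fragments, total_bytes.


Max data per non-final fragment = floor((MTU - header)/8)*8 = floor((1500 - 20)/8)*8 = floor(1480/8)*8 = 1480 B
Final fragment needs no 8-byte alignment: it can carry up to MTU - header = 1480 B
Non-final fragments needed = ceil((payload - 1480) / 1480) = ceil(2161/1480) = ceil(1.4601) = 2
Number of fragments = 2 + 1 = 3
Fragment sizes (data): 2 * 1480 B + 681 B (last, 681 <= 1480 OK)
Total bytes sent = payload + n_frags * header = 3641 + 3*20 = 3641 + 60 = 3701 B

3, 3701


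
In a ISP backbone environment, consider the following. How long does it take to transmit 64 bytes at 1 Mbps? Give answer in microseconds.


Given: packet = 64 bytes, bandwidth = 1 Mbps
Packet in bits = 64 * 8 = 512 bits
Bandwidth = 1 * 10^6 = 1000000 bps
Time = 512 / 1000000 seconds
Time in us = 512 * 10^6 / 1000000 = 512

512


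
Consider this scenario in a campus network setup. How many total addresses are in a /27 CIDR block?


Given: CIDR prefix /27
Host bits = 32 - 27 = 5
Total addresses = 2^5 = 32

32


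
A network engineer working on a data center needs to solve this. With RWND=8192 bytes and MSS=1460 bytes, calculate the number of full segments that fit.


Given: RWND = 8192 bytes, MSS = 1460 bytes
Full segments = floor(RWND / MSS)
Full segments = floor(8192 / 1460)
Full segments = floor(5.611) = 5

5


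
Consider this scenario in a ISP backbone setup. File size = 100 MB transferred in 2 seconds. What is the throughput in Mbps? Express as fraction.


Given: file = 100 MB, time = 2 s
File in Mb = 100 * 8 = 800 Mb
Throughput = 800 / 2 Mbps
Throughput = 400 Mbps

400


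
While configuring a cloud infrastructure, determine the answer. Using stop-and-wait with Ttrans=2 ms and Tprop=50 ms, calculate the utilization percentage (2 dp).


Given: Ttrans = 2 ms, Tprop = 50 ms
RTT = 2 * Tprop = 2 * 50 = 100 ms
U = Ttrans / (Ttrans + RTT)
U = 2 / (2 + 100)
U = 2 / 102 = 0.019608
U% = 1.96%

1.96


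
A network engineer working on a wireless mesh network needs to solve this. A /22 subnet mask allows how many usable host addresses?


Given: subnet mask /22
Host bits = 32 - 22 = 10
Total addresses = 2^10 = 1024
Usable hosts = 1024 - 2 (network + broadcast) = 1022

1022


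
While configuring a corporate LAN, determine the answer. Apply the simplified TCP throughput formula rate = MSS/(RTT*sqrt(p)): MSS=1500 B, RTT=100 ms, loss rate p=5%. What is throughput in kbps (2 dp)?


Given: MSS = 1500 bytes, RTT = 100 ms, loss = 5%
RTT in seconds = 100 / 1000 = 0.1
Loss rate = 5% = 0.05
sqrt(loss) = sqrt(0.05) = 0.223606797750
Throughput (bytes/s) = 1500 / (0.1 * 0.223606797750) = 67082.0393
Throughput (kbps) = 67082.0393 * 8 / 1000 = 536.656315 -> 536.66 kbps (2 dp)

536.66


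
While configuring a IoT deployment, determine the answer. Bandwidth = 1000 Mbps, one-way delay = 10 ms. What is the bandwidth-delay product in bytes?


Given: bandwidth = 1000 Mbps, delay = 10 ms
BDP in bits = 1000 * 10^6 * 10 / 1000
BDP in bits = 10000000
BDP in bytes = 10000000 / 8 = 1250000

1250000


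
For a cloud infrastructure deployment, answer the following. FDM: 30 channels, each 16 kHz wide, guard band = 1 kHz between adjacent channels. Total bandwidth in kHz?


Given: 30 channels, 16 kHz each, guard = 1 kHz
Channel bandwidth = 30 * 16 = 480 kHz
Guard bands = 29 gaps * 1 kHz = 29 kHz
Total = 480 + 29 = 509 kHz

509


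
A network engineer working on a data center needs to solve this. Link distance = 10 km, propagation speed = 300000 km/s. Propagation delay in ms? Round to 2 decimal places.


Given: distance = 10 km, speed = 300000 km/s
Delay = distance / speed = 10 / 300000 seconds
Delay in ms = 10 * 1000 / 300000
Delay = 0.0333 ms
Rounded to 2 dp = 0.03 ms

0.03


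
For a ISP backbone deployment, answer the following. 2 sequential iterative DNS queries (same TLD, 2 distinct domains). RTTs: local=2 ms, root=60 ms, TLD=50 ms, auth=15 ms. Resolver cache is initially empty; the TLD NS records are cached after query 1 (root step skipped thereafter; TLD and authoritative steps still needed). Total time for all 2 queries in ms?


Lookup 1 (cold cache): local + root + TLD + auth = 2 + 60 + 50 + 15 = 127 ms
Lookups 2..2 (TLD NS cached -> skip root; new domain -> still ask TLD and auth): local + TLD + auth = 2 + 50 + 15 = 67 ms each
Remaining 1 lookups: 1 * 67 = 67 ms
Total = 127 + 67 = 194 ms

194


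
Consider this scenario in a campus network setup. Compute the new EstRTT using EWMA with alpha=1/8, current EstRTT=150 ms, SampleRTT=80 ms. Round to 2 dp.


Given: EstRTT = 150 ms, SampleRTT = 80 ms, alpha = 1/8
New EstRTT = (1 - alpha) * EstRTT + alpha * SampleRTT
(7/8) * 150 = 131.25
(1/8) * 80 = 10
New EstRTT = 131.25 + 10 = 141.25 ms -> 141.25 ms (2 dp)

141.25


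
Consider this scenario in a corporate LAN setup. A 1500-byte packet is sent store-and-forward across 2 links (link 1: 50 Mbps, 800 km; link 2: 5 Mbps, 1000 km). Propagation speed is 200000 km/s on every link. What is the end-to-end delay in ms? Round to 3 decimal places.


Packet = 1500 bytes = 12000 bits. Store-and-forward: sum (t_trans + t_prop) per link.
Link 1: t_trans = 12000/(50*10^6) s = 0.2400 ms; t_prop = 800/200000 s = 4.0000 ms; subtotal = 4.2400 ms
Link 2: t_trans = 12000/(5*10^6) s = 2.4000 ms; t_prop = 1000/200000 s = 5.0000 ms; subtotal = 7.4000 ms
End-to-end = 4.2400 + 7.4000 = 11.6400 ms -> 11.640 ms (3 dp)

11.640


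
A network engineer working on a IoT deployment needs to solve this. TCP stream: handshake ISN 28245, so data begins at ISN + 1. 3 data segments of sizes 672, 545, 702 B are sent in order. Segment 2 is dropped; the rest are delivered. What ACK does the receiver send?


SYN uses sequence number 28245; first data byte = ISN + 1 = 28246.
Segment 1: SEQ = 28246, len = 672 B, covers [28246, 28917]
Segment 2: SEQ = 28918, len = 545 B, covers [28918, 29462] [LOST]
Segment 3: SEQ = 29463, len = 702 B, covers [29463, 30164]
In-order data received: bytes [28246, 28917] (segments 1..1).
Segment 2 missing -> gap begins at byte 28918; later segments buffered out of order.
Cumulative ACK = next expected in-order byte = 28246 + 672 = 28918

28918


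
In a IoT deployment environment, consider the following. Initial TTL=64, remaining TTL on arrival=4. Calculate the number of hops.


Given: initial TTL = 64, received TTL = 4
Hops = initial TTL - received TTL
Hops = 64 - 4 = 60

60


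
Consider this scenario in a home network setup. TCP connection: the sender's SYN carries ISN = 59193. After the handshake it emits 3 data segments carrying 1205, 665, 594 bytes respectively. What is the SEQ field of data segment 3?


The SYN occupies sequence number ISN = 59193, so the first data byte is ISN + 1 = 59194.
SEQ of data segment i = (ISN + 1) + sum of payload sizes of segments 1..i-1.
Segment 1: SEQ = 59194, payload = 1205 bytes
Segment 2: SEQ = 60399, payload = 665 bytes
Segment 3: SEQ = 61064, payload = 594 bytes
SEQ of segment 3 = 59194 + 1205 + 665 = 61064

61064


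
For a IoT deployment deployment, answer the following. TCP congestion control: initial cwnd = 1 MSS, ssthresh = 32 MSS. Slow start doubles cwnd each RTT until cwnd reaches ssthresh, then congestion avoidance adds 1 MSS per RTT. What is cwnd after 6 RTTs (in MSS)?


RTT 0: cwnd = 1 MSS (initial)
RTT 1: cwnd = 2 MSS (slow start, doubled)
RTT 2: cwnd = 4 MSS (slow start, doubled)
RTT 3: cwnd = 8 MSS (slow start, doubled)
RTT 4: cwnd = 16 MSS (slow start, doubled)
RTT 5: cwnd = 32 MSS (slow start, doubled)
RTT 6: cwnd = 33 MSS (congestion avoidance, +1)

33


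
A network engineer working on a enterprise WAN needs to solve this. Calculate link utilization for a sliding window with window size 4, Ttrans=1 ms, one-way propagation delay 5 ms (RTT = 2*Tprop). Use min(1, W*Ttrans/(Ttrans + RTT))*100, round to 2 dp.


Given: W = 4, Ttrans = 1 ms, RTT = 10 ms (= 2 * Tprop, Tprop = 5 ms)
Cycle time = Ttrans + RTT = 1 + 10 = 11 ms (first packet sent until its ACK returns)
W * Ttrans = 4 * 1 = 4 ms of sending per cycle
W * Ttrans / (Ttrans + RTT) = 4 / 11 = 0.363636
U = min(1, 0.363636) = 0.363636
U% = 36.36%

36.36


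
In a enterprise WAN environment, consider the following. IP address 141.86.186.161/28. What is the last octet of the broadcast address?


Given: IP = 141.86.186.161, prefix = /28
Host bits = 32 - 28 = 4
Network last octet = 161 AND mask = 160
Host part size = 2^4 - 1 = 15
Broadcast last octet = 160 OR 15 = 175

175


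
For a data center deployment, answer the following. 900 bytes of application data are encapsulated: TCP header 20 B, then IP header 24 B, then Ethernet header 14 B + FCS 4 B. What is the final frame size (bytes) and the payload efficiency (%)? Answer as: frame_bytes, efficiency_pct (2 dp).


TCP segment = 900 + 20 = 920 B
IP packet = 920 + 24 = 944 B
Ethernet frame = 944 + 14 + 4 = 962 B
Efficiency = app / frame = 900 / 962 = 0.935551 = 93.5551% -> 93.56% (2 dp)

962, 93.56


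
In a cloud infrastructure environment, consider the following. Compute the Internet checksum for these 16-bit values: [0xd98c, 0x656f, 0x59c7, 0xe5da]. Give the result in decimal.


Given words: [0xd98c, 0x656f, 0x59c7, 0xe5da]
Step 1: Sum all words
Raw sum = 55692 + 25967 + 22983 + 58842 = 163484
Step 2: Fold carry: (32412 + 2) = 32414
One's complement = ~32414 & 0xFFFF = 33121

33121


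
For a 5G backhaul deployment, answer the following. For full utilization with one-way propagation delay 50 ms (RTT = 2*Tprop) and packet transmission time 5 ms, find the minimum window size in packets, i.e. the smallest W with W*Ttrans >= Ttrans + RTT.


Given: Ttrans = 5 ms, RTT = 100 ms (= 2 * Tprop, Tprop = 50 ms)
Time until first ACK returns = Ttrans + RTT = 5 + 100 = 105 ms
Need W * Ttrans >= Ttrans + RTT  ->  W >= (Ttrans + RTT) / Ttrans
(Ttrans + RTT) / Ttrans = 105 / 5 = 21
W_min = ceil(21) = 21

21


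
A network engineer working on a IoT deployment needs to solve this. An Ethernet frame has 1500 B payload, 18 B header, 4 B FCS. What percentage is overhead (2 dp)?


Given: payload = 1500 B, header = 18 B, trailer = 4 B
Overhead bytes = header + trailer = 18 + 4 = 22
Total frame = payload + overhead = 1500 + 22 = 1522
Overhead % = 22 / 1522 * 100 = 1.4455% -> 1.45% (2 dp)

1.45


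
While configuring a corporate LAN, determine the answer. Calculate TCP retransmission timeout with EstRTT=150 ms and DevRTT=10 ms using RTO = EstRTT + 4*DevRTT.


Given: EstRTT = 150 ms, DevRTT = 10 ms
Timeout = EstRTT + 4 * DevRTT
4 * DevRTT = 4 * 10 = 40
Timeout = 150 + 40 = 190 ms

190


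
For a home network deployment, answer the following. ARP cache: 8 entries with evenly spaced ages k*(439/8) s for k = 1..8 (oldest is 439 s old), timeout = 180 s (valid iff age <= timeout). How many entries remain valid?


Ages are k * 439/8 s for k = 1..8 (spacing = 54.8750 s).
Entry k is valid iff k * 439/8 <= 180 iff k <= 8 * 180 / 439 = 3.2802
n_valid = floor(3.2802) = 3
(n_stale = 8 - 3 = 5)

3


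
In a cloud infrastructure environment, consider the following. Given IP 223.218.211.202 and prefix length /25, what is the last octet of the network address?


Given: IP = 223.218.211.202, prefix = /25
Subnet mask = 255.255.255.128
Last octet of IP: 202
Last octet of mask: 128
Network last octet = 202 AND 128 = 128

128


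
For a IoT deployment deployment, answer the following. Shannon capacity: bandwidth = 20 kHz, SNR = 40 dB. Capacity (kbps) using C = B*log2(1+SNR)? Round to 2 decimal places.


Given: B = 20 kHz, SNR = 40 dB
SNR linear = 10^(40/10) = 10000
1 + SNR = 10001
log2(10001) = 13.2878566418
C = 20 * 1000 * 13.2878566418 = 265757.1328 bps
C = 265.757133 kbps -> 265.76 kbps (2 dp)

265.76


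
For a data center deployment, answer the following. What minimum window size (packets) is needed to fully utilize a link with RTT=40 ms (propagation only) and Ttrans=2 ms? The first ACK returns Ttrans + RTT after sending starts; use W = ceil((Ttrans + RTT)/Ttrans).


Given: Ttrans = 2 ms, RTT = 40 ms (= 2 * Tprop, Tprop = 20 ms)
Time until first ACK returns = Ttrans + RTT = 2 + 40 = 42 ms
Need W * Ttrans >= Ttrans + RTT  ->  W >= (Ttrans + RTT) / Ttrans
(Ttrans + RTT) / Ttrans = 42 / 2 = 21
W_min = ceil(21) = 21

21


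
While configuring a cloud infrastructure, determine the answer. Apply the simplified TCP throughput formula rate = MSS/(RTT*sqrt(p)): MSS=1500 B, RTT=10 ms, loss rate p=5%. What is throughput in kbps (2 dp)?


Given: MSS = 1500 bytes, RTT = 10 ms, loss = 5%
RTT in seconds = 10 / 1000 = 0.01
Loss rate = 5% = 0.05
sqrt(loss) = sqrt(0.05) = 0.223606797750
Throughput (bytes/s) = 1500 / (0.01 * 0.223606797750) = 670820.3932
Throughput (kbps) = 670820.3932 * 8 / 1000 = 5366.563146 -> 5366.56 kbps (2 dp)

5366.56


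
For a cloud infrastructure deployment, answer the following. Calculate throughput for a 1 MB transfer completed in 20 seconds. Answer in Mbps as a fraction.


Given: file = 1 MB, time = 20 s
File in Mb = 1 * 8 = 8 Mb
Throughput = 8 / 20 Mbps
Throughput = 2/5 Mbps

2/5


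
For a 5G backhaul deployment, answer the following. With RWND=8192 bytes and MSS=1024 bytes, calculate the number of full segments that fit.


Given: RWND = 8192 bytes, MSS = 1024 bytes
Full segments = floor(RWND / MSS)
Full segments = floor(8192 / 1024)
Full segments = floor(8.0) = 8

8


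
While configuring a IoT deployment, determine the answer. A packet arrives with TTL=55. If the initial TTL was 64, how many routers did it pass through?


Given: initial TTL = 64, received TTL = 55
Hops = initial TTL - received TTL
Hops = 64 - 55 = 9

9


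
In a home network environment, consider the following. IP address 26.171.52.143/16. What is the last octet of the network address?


Given: IP = 26.171.52.143, prefix = /16
Subnet mask = 255.255.0.0
Last octet of IP: 143
Last octet of mask: 0
Network last octet = 143 AND 0 = 0

0


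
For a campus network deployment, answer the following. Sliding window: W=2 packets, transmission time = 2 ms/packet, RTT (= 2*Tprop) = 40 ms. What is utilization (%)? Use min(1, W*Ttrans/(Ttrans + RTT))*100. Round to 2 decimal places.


Given: W = 2, Ttrans = 2 ms, RTT = 40 ms (= 2 * Tprop, Tprop = 20 ms)
Cycle time = Ttrans + RTT = 2 + 40 = 42 ms (first packet sent until its ACK returns)
W * Ttrans = 2 * 2 = 4 ms of sending per cycle
W * Ttrans / (Ttrans + RTT) = 4 / 42 = 0.095238
U = min(1, 0.095238) = 0.095238
U% = 9.52%

9.52


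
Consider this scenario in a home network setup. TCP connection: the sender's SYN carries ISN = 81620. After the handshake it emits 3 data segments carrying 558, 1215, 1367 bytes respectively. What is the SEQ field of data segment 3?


The SYN occupies sequence number ISN = 81620, so the first data byte is ISN + 1 = 81621.
SEQ of data segment i = (ISN + 1) + sum of payload sizes of segments 1..i-1.
Segment 1: SEQ = 81621, payload = 558 bytes
Segment 2: SEQ = 82179, payload = 1215 bytes
Segment 3: SEQ = 83394, payload = 1367 bytes
SEQ of segment 3 = 81621 + 558 + 1215 = 83394

83394


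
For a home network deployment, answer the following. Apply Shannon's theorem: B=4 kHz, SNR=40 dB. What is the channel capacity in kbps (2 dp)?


Given: B = 4 kHz, SNR = 40 dB
SNR linear = 10^(40/10) = 10000
1 + SNR = 10001
log2(10001) = 13.2878566418
C = 4 * 1000 * 13.2878566418 = 53151.4266 bps
C = 53.151427 kbps -> 53.15 kbps (2 dp)

53.15


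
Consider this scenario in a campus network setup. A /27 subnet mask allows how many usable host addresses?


Given: subnet mask /27
Host bits = 32 - 27 = 5
Total addresses = 2^5 = 32
Usable hosts = 32 - 2 (network + broadcast) = 30

30


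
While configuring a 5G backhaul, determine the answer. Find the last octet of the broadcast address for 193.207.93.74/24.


Given: IP = 193.207.93.74, prefix = /24
Host bits = 32 - 24 = 8
Network last octet = 74 AND mask = 0
Host part size = 2^8 - 1 = 255
Broadcast last octet = 0 OR 255 = 255

255


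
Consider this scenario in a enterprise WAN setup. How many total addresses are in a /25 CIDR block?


Given: CIDR prefix /25
Host bits = 32 - 25 = 7
Total addresses = 2^7 = 128

128


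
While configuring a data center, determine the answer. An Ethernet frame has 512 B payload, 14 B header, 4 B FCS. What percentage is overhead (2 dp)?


Given: payload = 512 B, header = 14 B, trailer = 4 B
Overhead bytes = header + trailer = 14 + 4 = 18
Total frame = payload + overhead = 512 + 18 = 530
Overhead % = 18 / 530 * 100 = 3.3962% -> 3.40% (2 dp)

3.40


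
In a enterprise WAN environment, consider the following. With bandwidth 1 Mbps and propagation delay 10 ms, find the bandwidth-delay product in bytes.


Given: bandwidth = 1 Mbps, delay = 10 ms
BDP in bits = 1 * 10^6 * 10 / 1000
BDP in bits = 10000
BDP in bytes = 10000 / 8 = 1250

1250


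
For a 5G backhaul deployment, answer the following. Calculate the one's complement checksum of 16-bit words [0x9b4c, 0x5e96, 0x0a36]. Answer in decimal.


Given words: [0x9b4c, 0x5e96, 0x0a36]
Step 1: Sum all words
Raw sum = 39756 + 24214 + 2614 = 66584
Step 2: Fold carry: (1048 + 1) = 1049
One's complement = ~1049 & 0xFFFF = 64486

64486


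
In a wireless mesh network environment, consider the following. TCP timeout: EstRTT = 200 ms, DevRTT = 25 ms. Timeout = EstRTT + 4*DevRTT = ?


Given: EstRTT = 200 ms, DevRTT = 25 ms
Timeout = EstRTT + 4 * DevRTT
4 * DevRTT = 4 * 25 = 100
Timeout = 200 + 100 = 300 ms

300


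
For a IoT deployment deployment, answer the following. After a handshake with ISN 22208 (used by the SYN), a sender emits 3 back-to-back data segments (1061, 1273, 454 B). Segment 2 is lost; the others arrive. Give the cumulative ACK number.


SYN uses sequence number 22208; first data byte = ISN + 1 = 22209.
Segment 1: SEQ = 22209, len = 1061 B, covers [22209, 23269]
Segment 2: SEQ = 23270, len = 1273 B, covers [23270, 24542] [LOST]
Segment 3: SEQ = 24543, len = 454 B, covers [24543, 24996]
In-order data received: bytes [22209, 23269] (segments 1..1).
Segment 2 missing -> gap begins at byte 23270; later segments buffered out of order.
Cumulative ACK = next expected in-order byte = 22209 + 1061 = 23270

23270


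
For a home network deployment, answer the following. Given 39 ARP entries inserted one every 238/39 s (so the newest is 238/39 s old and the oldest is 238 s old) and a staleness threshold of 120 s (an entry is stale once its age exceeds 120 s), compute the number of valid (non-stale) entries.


Ages are k * 238/39 s for k = 1..39 (spacing = 6.1026 s).
Entry k is valid iff k * 238/39 <= 120 iff k <= 39 * 120 / 238 = 19.6639
n_valid = floor(19.6639) = 19
(n_stale = 39 - 19 = 20)

19


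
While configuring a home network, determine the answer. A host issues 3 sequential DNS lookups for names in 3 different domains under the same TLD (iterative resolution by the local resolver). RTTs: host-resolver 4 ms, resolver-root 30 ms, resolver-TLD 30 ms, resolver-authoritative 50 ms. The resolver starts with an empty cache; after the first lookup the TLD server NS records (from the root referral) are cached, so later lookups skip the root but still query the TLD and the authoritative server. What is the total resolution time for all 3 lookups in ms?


Lookup 1 (cold cache): local + root + TLD + auth = 4 + 30 + 30 + 50 = 114 ms
Lookups 2..3 (TLD NS cached -> skip root; new domain -> still ask TLD and auth): local + TLD + auth = 4 + 30 + 50 = 84 ms each
Remaining 2 lookups: 2 * 84 = 168 ms
Total = 114 + 168 = 282 ms

282
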